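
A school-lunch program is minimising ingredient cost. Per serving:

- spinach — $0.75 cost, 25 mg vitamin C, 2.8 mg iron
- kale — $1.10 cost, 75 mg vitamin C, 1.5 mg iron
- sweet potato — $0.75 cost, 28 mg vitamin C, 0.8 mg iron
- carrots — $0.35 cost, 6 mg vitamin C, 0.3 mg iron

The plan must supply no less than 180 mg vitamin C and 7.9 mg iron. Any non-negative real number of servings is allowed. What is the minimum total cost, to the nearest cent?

$3.36

The cheapest plan sits at a corner of the feasible region — with two constraints it uses at most two foods.
spinach only: max(180/25, 7.9/2.8) = 7.2 servings → $5.40.
kale only: max(180/75, 7.9/1.5) = 5.267 servings → $5.79.
sweet potato only: max(180/28, 7.9/0.8) = 9.875 servings → $7.41.
carrots only: max(180/6, 7.9/0.3) = 30 servings → $10.50.
spinach + kale with both tight: 1.87 servings and 1.777 servings → $3.36.
spinach + sweet potato with both tight: 1.322 servings and 5.248 servings → $4.93.
spinach + carrots: the both-tight solution has a negative serving — not a feasible corner.
kale + sweet potato with both targets exact would need a negative amount; discard.
kale + carrots with both tight: 0.4889 servings and 23.89 servings → $8.90.
sweet potato + carrots with both tight: 1.833 servings and 21.44 servings → $8.88.
Cheapest feasible corner: $3.36.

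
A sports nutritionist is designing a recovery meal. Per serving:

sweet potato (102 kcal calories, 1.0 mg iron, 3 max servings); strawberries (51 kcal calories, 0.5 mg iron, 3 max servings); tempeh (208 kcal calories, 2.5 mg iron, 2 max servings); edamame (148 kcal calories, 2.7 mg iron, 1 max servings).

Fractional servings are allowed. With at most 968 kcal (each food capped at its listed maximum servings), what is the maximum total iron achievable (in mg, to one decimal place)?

Iron per kcal: edamame 0.01824, tempeh 0.01202, sweet potato 0.009804, strawberries 0.009804.
Take 1 serving of edamame: uses 148 kcal, +2.7 mg iron (running total 2.7 mg).
Take 2 servings of tempeh: uses 416 kcal, +5.0 mg iron (running total 7.7 mg).
Take 3 servings of sweet potato: uses 306 kcal, +3.0 mg iron (running total 10.7 mg).
Take 1.922 servings of strawberries: uses 98 kcal, +1.0 mg iron (running total 11.7 mg).
Filling greedily by iron-per-kcal is optimal for one linear limit, giving 11.7 mg.

11.7 mg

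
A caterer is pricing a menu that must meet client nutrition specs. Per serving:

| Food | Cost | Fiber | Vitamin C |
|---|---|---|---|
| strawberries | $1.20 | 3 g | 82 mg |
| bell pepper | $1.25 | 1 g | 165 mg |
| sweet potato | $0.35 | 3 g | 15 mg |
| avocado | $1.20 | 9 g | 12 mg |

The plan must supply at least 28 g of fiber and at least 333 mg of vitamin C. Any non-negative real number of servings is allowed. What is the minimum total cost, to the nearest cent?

Check every corner: each single food scaled to meet both minima, and each pair solved so both constraints bind.
strawberries only: max(28/3, 333/82) = 9.333 servings → $11.20.
bell pepper only: max(28/1, 333/165) = 28 servings → $35.00.
sweet potato only: max(28/3, 333/15) = 22.2 servings → $7.77.
avocado only: max(28/9, 333/12) = 27.75 servings → $33.30.
strawberries + bell pepper: the both-tight solution has a negative serving — not a feasible corner.
strawberries + sweet potato with both tight: 2.881 servings and 6.453 servings → $5.72.
strawberries + avocado with both tight: 3.791 servings and 1.848 servings → $6.77.
bell pepper + sweet potato with both tight: 1.206 servings and 8.931 servings → $4.63.
bell pepper + avocado with both tight: 1.807 servings and 2.91 servings → $5.75.
sweet potato + avocado: the both-tight solution has a negative serving — not a feasible corner.
The minimum over all feasible corners is $4.63.

$4.63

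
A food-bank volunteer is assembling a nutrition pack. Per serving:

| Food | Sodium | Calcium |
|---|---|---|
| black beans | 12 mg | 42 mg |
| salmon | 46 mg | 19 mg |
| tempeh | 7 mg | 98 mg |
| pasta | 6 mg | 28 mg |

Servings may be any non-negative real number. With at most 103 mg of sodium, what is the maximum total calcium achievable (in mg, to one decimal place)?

Calcium per mg sodium: tempeh 14, pasta 4.667, black beans 3.5, salmon 0.413.
With no serving limits, spend the whole sodium allowance on tempeh: 103 mg / 7 mg × 98 mg = 1442.0 mg.

1442.0 mg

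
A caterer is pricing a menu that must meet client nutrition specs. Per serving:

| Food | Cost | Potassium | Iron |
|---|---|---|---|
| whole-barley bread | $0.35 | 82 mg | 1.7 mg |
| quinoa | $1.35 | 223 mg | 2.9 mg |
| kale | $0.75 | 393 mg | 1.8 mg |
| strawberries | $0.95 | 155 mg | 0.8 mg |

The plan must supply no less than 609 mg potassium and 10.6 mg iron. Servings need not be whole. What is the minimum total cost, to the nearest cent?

$2.30

This is a tiny linear program; its minimum lies at a vertex of the feasible set. List the vertices and price them.
whole-barley bread only: max(609/82, 10.6/1.7) = 7.427 servings → $2.60.
quinoa only: max(609/223, 10.6/2.9) = 3.655 servings → $4.93.
kale only: max(609/393, 10.6/1.8) = 5.889 servings → $4.42.
strawberries only: max(609/155, 10.6/0.8) = 13.25 servings → $12.59.
whole-barley bread + quinoa with both tight: 4.23 servings and 1.176 servings → $3.07.
whole-barley bread + kale with both tight: 5.897 servings and 0.3191 servings → $2.30.
whole-barley bread + strawberries with both tight: 5.84 servings and 0.8393 servings → $2.84.
quinoa + kale: intersection lies outside the first quadrant.
quinoa + strawberries: the both-tight solution has a negative serving — not a feasible corner.
kale + strawberries: the both-tight solution has a negative serving — not a feasible corner.
So the least-cost plan costs $2.30.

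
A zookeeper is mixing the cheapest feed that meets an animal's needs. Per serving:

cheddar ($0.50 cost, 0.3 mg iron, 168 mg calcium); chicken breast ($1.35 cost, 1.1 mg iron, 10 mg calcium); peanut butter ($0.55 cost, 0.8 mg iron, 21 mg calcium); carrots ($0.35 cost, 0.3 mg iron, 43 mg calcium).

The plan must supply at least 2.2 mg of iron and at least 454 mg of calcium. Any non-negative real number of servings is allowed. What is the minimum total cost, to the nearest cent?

$2.24

An LP optimum is at a vertex; with two nutrient constraints at most two foods are used. Check each candidate.
cheddar only: max(2.2/0.3, 454/168) = 7.333 servings → $3.67.
chicken breast only: max(2.2/1.1, 454/10) = 45.4 servings → $61.29.
peanut butter only: max(2.2/0.8, 454/21) = 21.62 servings → $11.89.
carrots only: max(2.2/0.3, 454/43) = 10.56 servings → $3.70.
cheddar + chicken breast with both tight: 2.626 servings and 1.284 servings → $3.05.
cheddar + peanut butter with both tight: 2.475 servings and 1.822 servings → $2.24.
cheddar + carrots with both tight: 1.109 servings and 6.224 servings → $2.73.
chicken breast + peanut butter with both targets exact would need a negative amount; discard.
chicken breast + carrots with both targets exact would need a negative amount; discard.
peanut butter + carrots: the both-tight solution has a negative serving — not a feasible corner.
The minimum over all feasible corners is $2.24.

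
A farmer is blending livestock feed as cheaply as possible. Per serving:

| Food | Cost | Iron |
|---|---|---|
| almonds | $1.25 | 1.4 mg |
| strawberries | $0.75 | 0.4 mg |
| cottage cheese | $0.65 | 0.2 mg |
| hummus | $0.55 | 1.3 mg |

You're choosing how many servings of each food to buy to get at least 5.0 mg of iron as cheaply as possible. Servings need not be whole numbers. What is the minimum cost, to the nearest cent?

$2.12

Cost per mg of iron: hummus $0.4231, almonds $0.8929, strawberries $1.8750, cottage cheese $3.2500.
With no serving limits, use only hummus: 5.0 mg / 1.3 mg = 3.846 servings × $0.55 = $2.12.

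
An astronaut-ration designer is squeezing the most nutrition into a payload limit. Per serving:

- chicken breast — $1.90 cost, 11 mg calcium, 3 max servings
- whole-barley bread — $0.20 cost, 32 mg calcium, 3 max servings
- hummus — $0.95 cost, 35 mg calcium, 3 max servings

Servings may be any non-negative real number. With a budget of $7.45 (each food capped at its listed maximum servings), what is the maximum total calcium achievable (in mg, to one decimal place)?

Calcium per dollar: whole-barley bread 160, hummus 36.84, chicken breast 5.789.
Take 3 servings of whole-barley bread: spends $0.60, +96.0 mg calcium (running total 96.0 mg).
Take 3 servings of hummus: spends $2.85, +105.0 mg calcium (running total 201.0 mg).
Take 2.105 servings of chicken breast: spends $4.00, +23.2 mg calcium (running total 224.2 mg).
Filling greedily by calcium-per-dollar is optimal for one linear limit, giving 224.2 mg.

224.2 mg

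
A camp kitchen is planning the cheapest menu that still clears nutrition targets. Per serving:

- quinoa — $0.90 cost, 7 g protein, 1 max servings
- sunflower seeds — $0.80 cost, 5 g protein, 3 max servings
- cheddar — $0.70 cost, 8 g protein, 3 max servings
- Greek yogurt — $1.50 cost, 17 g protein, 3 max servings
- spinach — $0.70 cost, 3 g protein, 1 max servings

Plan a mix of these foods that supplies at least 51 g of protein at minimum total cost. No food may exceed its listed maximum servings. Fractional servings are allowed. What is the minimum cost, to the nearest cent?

Cost per g of protein: cheddar $0.0875, Greek yogurt $0.0882, quinoa $0.1286, sunflower seeds $0.1600, spinach $0.2333.
Take 3 servings of cheddar: +24.0 g protein for $2.10 (total $2.10, still need 27.0 g).
Take 1.588 servings of Greek yogurt: +27.0 g protein for $2.38 (total $4.48, still need 0.0 g).
Filling from the cheapest source first is optimal under one linear minimum: $4.48.

$4.48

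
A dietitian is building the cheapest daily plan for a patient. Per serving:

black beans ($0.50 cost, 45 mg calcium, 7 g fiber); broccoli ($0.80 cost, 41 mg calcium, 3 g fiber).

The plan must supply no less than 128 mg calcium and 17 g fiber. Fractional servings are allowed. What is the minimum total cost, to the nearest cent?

$1.42

An LP optimum is at a vertex; with two nutrient constraints at most two foods are used. Check each candidate.
black beans only: max(128/45, 17/7) = 2.844 servings → $1.42.
broccoli only: max(128/41, 17/3) = 5.667 servings → $4.53.
black beans + broccoli with both tight: 2.059 servings and 0.8618 servings → $1.72.
Cheapest feasible corner: $1.42.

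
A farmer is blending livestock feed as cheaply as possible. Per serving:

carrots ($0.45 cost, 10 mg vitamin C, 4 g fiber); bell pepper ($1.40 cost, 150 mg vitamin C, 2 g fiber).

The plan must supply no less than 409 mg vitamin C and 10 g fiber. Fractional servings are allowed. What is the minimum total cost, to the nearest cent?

The cheapest plan sits at a corner of the feasible region — with two constraints it uses at most two foods.
carrots only: max(409/10, 10/4) = 40.9 servings → $18.41.
bell pepper only: max(409/150, 10/2) = 5 servings → $7.00.
carrots + bell pepper with both tight: 1.176 servings and 2.648 servings → $4.24.
So the least-cost plan costs $4.24.

$4.24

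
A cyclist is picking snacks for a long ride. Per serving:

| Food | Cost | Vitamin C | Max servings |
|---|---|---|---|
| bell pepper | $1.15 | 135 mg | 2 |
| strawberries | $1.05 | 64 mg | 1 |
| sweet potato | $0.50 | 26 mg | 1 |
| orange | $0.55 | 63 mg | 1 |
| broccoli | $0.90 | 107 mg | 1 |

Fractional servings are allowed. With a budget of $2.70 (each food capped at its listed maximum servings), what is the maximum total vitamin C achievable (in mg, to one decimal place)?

Vitamin C per dollar: broccoli 118.9, bell pepper 117.4, orange 114.5, strawberries 60.95, sweet potato 52.
Take 1 serving of broccoli: spends $0.90, +107.0 mg vitamin C (running total 107.0 mg).
Take 1.565 servings of bell pepper: spends $1.80, +211.3 mg vitamin C (running total 318.3 mg).
Filling greedily by vitamin C-per-dollar is optimal for one linear limit, giving 318.3 mg.

318.3 mg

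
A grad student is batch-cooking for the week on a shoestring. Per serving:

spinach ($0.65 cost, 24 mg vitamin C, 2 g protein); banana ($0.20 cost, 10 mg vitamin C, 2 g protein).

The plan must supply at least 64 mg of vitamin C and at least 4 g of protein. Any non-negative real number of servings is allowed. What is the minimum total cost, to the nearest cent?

Two binding constraints pin down two serving amounts, so the optimal mix uses at most two foods. The candidates are each food alone (scaled to the tighter of vitamin C/protein) and each pair with both constraints tight.
spinach only: max(64/24, 4/2) = 2.667 servings → $1.73.
banana only: max(64/10, 4/2) = 6.4 servings → $1.28.
spinach + banana: the both-tight solution has a negative serving — not a feasible corner.
Cheapest feasible corner: $1.28.

$1.28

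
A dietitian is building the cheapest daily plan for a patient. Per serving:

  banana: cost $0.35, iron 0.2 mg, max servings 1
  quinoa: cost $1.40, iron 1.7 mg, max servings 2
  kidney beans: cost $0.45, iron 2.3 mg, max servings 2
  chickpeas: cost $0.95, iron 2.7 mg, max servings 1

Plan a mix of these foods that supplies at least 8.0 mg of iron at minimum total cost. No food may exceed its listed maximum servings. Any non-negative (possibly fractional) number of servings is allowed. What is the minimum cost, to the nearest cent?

$2.43

Cost per mg of iron: kidney beans $0.1957, chickpeas $0.3519, quinoa $0.8235, banana $1.7500.
Take 2 servings of kidney beans: +4.6 mg iron for $0.90 (total $0.90, still need 3.4 mg).
Take 1 serving of chickpeas: +2.7 mg iron for $0.95 (total $1.85, still need 0.7 mg).
Take 0.4118 servings of quinoa: +0.7 mg iron for $0.58 (total $2.43, still need 0.0 mg).
Filling from the cheapest source first is optimal under one linear minimum: $2.43.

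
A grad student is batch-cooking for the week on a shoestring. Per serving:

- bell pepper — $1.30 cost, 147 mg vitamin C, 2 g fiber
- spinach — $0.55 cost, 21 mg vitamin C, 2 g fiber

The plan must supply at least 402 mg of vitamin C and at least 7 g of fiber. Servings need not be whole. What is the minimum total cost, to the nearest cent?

This is a tiny linear program; its minimum lies at a vertex of the feasible set. List the vertices and price them.
bell pepper only: max(402/147, 7/2) = 3.5 servings → $4.55.
spinach only: max(402/21, 7/2) = 19.14 servings → $10.53.
bell pepper + spinach with both tight: 2.607 servings and 0.8929 servings → $3.88.
The minimum over all feasible corners is $3.88.

$3.88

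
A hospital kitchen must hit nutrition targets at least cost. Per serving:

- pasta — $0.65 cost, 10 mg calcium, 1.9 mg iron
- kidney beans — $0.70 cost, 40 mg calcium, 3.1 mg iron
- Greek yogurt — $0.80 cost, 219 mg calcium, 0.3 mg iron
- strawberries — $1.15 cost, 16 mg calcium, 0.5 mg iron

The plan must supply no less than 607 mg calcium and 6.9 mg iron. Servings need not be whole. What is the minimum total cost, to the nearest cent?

Compare the cost at each extreme point of the feasible region.
pasta only: max(607/10, 6.9/1.9) = 60.7 servings → $39.45.
kidney beans only: max(607/40, 6.9/3.1) = 15.18 servings → $10.62.
Greek yogurt only: max(607/219, 6.9/0.3) = 23 servings → $18.40.
strawberries only: max(607/16, 6.9/0.5) = 37.94 servings → $43.63.
pasta + kidney beans with both targets exact would need a negative amount; discard.
pasta + Greek yogurt with both tight: 3.217 servings and 2.625 servings → $4.19.
pasta + strawberries: the both-tight solution has a negative serving — not a feasible corner.
kidney beans + Greek yogurt with both tight: 1.993 servings and 2.408 servings → $3.32.
kidney beans + strawberries with both targets exact would need a negative amount; discard.
Greek yogurt + strawberries with both tight: 1.844 servings and 12.69 servings → $16.07.
The minimum over all feasible corners is $3.32.

$3.32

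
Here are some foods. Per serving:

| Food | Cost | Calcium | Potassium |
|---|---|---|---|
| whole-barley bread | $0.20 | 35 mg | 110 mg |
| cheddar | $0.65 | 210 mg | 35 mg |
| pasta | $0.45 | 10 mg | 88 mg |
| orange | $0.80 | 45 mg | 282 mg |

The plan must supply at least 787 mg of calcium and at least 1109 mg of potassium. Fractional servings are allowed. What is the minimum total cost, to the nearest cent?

Minimising a linear cost over {calcium ≥ 787, potassium ≥ 1109, servings ≥ 0} — the optimum is at a vertex, using one or two foods.
whole-barley bread only: max(787/35, 1109/110) = 22.49 servings → $4.50.
cheddar only: max(787/210, 1109/35) = 31.69 servings → $20.60.
pasta only: max(787/10, 1109/88) = 78.7 servings → $35.41.
orange only: max(787/45, 1109/282) = 17.49 servings → $13.99.
whole-barley bread + cheddar with both tight: 9.387 servings and 2.183 servings → $3.30.
whole-barley bread + pasta with both targets exact would need a negative amount; discard.
whole-barley bread + orange with both targets exact would need a negative amount; discard.
cheddar + pasta with both tight: 3.208 servings and 11.33 servings → $7.18.
cheddar + orange with both tight: 2.984 servings and 3.562 servings → $4.79.
pasta + orange: intersection lies outside the first quadrant.
Cheapest feasible corner: $3.30.

$3.30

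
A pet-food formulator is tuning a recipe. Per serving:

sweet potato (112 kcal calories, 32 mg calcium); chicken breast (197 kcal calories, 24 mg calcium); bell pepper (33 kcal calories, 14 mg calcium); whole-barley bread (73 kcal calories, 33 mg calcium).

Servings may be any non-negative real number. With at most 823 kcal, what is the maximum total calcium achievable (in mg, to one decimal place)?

Calcium per kcal: whole-barley bread 0.4521, bell pepper 0.4242, sweet potato 0.2857, chicken breast 0.1218.
With no serving limits, spend the whole calories allowance on whole-barley bread: 823 kcal / 73 kcal × 33 mg = 372.0 mg.

372.0 mg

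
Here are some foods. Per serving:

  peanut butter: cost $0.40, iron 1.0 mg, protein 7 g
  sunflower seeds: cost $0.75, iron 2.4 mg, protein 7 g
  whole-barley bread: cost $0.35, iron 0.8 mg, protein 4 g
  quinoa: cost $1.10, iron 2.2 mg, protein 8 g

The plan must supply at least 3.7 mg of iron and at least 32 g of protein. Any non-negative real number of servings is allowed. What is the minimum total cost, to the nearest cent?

peanut butter only: max(3.7/1.0, 32/7) = 4.571 servings → $1.83.
sunflower seeds only: max(3.7/2.4, 32/7) = 4.571 servings → $3.43.
whole-barley bread only: max(3.7/0.8, 32/4) = 8 servings → $2.80.
quinoa only: max(3.7/2.2, 32/8) = 4 servings → $4.40.
peanut butter + sunflower seeds with both targets exact would need a negative amount; discard.
peanut butter + whole-barley bread: the both-tight solution has a negative serving — not a feasible corner.
peanut butter + quinoa: intersection lies outside the first quadrant.
sunflower seeds + whole-barley bread with both targets exact would need a negative amount; discard.
sunflower seeds + quinoa with both targets exact would need a negative amount; discard.
whole-barley bread + quinoa: intersection lies outside the first quadrant.
So the least-cost plan costs $1.83.

$1.83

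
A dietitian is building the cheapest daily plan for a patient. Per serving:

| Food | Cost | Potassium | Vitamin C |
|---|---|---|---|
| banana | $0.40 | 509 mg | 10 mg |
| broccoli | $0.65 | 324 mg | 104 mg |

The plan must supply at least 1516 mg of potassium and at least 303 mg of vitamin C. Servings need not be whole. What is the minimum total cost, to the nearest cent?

$2.30

With two linear requirements the optimum uses one or two foods; enumerate the corners.
banana only: max(1516/509, 303/10) = 30.3 servings → $12.12.
broccoli only: max(1516/324, 303/104) = 4.679 servings → $3.04.
banana + broccoli with both tight: 1.197 servings and 2.798 servings → $2.30.
The minimum over all feasible corners is $2.30.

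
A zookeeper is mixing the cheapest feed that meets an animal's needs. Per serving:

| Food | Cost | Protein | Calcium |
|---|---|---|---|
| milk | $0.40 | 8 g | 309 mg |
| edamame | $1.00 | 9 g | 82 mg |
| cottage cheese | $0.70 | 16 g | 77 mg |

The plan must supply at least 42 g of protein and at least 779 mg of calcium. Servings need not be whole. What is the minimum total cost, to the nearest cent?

$1.94

milk only: max(42/8, 779/309) = 5.25 servings → $2.10.
edamame only: max(42/9, 779/82) = 9.5 servings → $9.50.
cottage cheese only: max(42/16, 779/77) = 10.12 servings → $7.08.
milk + edamame with both tight: 1.679 servings and 3.175 servings → $3.85.
milk + cottage cheese with both tight: 2.133 servings and 1.559 servings → $1.94.
edamame + cottage cheese with both targets exact would need a negative amount; discard.
Cheapest feasible corner: $1.94.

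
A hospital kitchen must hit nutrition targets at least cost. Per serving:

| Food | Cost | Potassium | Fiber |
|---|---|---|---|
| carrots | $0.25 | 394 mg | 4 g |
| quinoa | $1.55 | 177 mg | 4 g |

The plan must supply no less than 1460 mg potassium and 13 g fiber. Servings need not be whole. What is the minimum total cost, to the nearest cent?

$0.93

The cheapest plan sits at a corner of the feasible region — with two constraints it uses at most two foods.
carrots only: max(1460/394, 13/4) = 3.706 servings → $0.93.
quinoa only: max(1460/177, 13/4) = 8.249 servings → $12.79.
carrots + quinoa: the both-tight solution has a negative serving — not a feasible corner.
So the least-cost plan costs $0.93.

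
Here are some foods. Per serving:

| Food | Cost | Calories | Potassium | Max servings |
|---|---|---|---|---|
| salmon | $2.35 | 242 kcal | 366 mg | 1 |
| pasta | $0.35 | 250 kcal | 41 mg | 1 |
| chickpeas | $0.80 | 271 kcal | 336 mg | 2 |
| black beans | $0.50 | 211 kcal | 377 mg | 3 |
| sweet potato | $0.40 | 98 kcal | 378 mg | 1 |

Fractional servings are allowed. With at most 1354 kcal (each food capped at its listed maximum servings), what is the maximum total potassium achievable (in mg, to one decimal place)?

Potassium per kcal: sweet potato 3.857, black beans 1.787, salmon 1.512, chickpeas 1.24, pasta 0.164.
Take 1 serving of sweet potato: uses 98 kcal, +378.0 mg potassium (running total 378.0 mg).
Take 3 servings of black beans: uses 633 kcal, +1131.0 mg potassium (running total 1509.0 mg).
Take 1 serving of salmon: uses 242 kcal, +366.0 mg potassium (running total 1875.0 mg).
Take 1.406 servings of chickpeas: uses 381 kcal, +472.4 mg potassium (running total 2347.4 mg).
Greedy by best ratio exhausts the calories allowance optimally: 2347.4 mg.

2347.4 mg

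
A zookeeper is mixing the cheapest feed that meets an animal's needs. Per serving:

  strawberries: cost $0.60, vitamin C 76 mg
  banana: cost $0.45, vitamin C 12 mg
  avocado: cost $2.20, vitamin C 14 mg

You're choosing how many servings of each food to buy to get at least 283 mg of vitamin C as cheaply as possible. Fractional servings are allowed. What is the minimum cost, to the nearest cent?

Cost per mg of vitamin C: strawberries $0.0079, banana $0.0375, avocado $0.1571.
With no serving limits, use only strawberries: 283 mg / 76 mg = 3.724 servings × $0.60 = $2.23.

$2.23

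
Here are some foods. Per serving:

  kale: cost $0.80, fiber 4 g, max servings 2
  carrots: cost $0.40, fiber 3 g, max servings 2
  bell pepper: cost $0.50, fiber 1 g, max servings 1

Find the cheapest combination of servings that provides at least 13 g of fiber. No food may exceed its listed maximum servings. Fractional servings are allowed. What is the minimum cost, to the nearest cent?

Cost per g of fiber: carrots $0.1333, kale $0.2000, bell pepper $0.5000.
Take 2 servings of carrots: +6.0 g fiber for $0.80 (total $0.80, still need 7.0 g).
Take 1.75 servings of kale: +7.0 g fiber for $1.40 (total $2.20, still need 0.0 g).
Filling from the cheapest source first is optimal under one linear minimum: $2.20.

$2.20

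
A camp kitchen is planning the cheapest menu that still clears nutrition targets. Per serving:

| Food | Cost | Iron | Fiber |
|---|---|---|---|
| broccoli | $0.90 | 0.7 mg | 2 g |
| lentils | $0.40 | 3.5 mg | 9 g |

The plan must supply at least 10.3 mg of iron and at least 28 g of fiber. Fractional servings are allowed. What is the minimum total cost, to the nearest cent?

$1.24

A basic optimal solution has at most two foods positive. Try each food alone and each pair with both targets met exactly.
broccoli only: max(10.3/0.7, 28/2) = 14.71 servings → $13.24.
lentils only: max(10.3/3.5, 28/9) = 3.111 servings → $1.24.
broccoli + lentils with both tight: 7.571 servings and 1.429 servings → $7.39.
So the least-cost plan costs $1.24.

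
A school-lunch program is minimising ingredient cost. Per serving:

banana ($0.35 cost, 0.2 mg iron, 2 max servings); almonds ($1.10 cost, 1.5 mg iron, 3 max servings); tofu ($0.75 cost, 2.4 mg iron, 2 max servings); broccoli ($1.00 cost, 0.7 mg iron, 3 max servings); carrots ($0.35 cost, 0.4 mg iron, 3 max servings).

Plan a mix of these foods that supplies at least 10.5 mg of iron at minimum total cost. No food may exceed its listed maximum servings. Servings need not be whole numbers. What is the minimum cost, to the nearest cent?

Cost per mg of iron: tofu $0.3125, almonds $0.7333, carrots $0.8750, broccoli $1.4286, banana $1.7500.
Take 2 servings of tofu: +4.8 mg iron for $1.50 (total $1.50, still need 5.7 mg).
Take 3 servings of almonds: +4.5 mg iron for $3.30 (total $4.80, still need 1.2 mg).
Take 3 servings of carrots: +1.2 mg iron for $1.05 (total $5.85, still need 0.0 mg).
Filling from the cheapest source first is optimal under one linear minimum: $5.85.

$5.85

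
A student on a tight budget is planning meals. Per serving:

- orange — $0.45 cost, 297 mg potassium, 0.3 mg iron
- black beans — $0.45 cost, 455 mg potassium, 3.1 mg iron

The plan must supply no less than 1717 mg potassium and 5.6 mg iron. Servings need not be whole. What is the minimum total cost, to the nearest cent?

At the optimum either one food covers both requirements or two foods hit both targets exactly; no other combination can be cheaper.
orange only: max(1717/297, 5.6/0.3) = 18.67 servings → $8.40.
black beans only: max(1717/455, 5.6/3.1) = 3.774 servings → $1.70.
orange + black beans with both tight: 3.538 servings and 1.464 servings → $2.25.
Cheapest feasible corner: $1.70.

$1.70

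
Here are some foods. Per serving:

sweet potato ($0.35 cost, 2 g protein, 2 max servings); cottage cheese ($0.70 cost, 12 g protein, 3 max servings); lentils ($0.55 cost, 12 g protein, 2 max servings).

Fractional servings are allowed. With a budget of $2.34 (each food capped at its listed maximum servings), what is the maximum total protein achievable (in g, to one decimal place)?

Protein per dollar: lentils 21.82, cottage cheese 17.14, sweet potato 5.714.
Take 2 servings of lentils: spends $1.10, +24.0 g protein (running total 24.0 g).
Take 1.771 servings of cottage cheese: spends $1.24, +21.3 g protein (running total 45.3 g).
Filling greedily by protein-per-dollar is optimal for one linear limit, giving 45.3 g.

45.3 g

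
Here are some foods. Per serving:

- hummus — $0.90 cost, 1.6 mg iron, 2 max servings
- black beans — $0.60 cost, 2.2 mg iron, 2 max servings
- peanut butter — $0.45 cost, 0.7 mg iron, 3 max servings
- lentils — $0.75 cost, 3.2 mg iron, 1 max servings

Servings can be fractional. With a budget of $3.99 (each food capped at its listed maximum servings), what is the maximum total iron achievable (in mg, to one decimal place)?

11.2 mg

Iron per dollar: lentils 4.267, black beans 3.667, hummus 1.778, peanut butter 1.556.
Take 1 serving of lentils: spends $0.75, +3.2 mg iron (running total 3.2 mg).
Take 2 servings of black beans: spends $1.20, +4.4 mg iron (running total 7.6 mg).
Take 2 servings of hummus: spends $1.80, +3.2 mg iron (running total 10.8 mg).
Take 0.5333 servings of peanut butter: spends $0.24, +0.4 mg iron (running total 11.2 mg).
Greedy by best ratio exhausts the cost allowance optimally: 11.2 mg.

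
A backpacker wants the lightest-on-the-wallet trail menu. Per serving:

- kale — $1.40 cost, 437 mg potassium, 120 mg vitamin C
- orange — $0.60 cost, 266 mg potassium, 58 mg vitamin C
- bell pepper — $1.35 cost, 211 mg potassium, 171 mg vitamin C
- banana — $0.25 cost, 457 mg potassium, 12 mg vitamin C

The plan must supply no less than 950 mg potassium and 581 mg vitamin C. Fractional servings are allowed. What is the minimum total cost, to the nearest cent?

With two linear requirements the optimum uses one or two foods; enumerate the corners.
kale only: max(950/437, 581/120) = 4.842 servings → $6.78.
orange only: max(950/266, 581/58) = 10.02 servings → $6.01.
bell pepper only: max(950/211, 581/171) = 4.502 servings → $6.08.
banana only: max(950/457, 581/12) = 48.42 servings → $12.10.
kale + orange: the both-tight solution has a negative serving — not a feasible corner.
kale + bell pepper with both tight: 0.8067 servings and 2.832 servings → $4.95.
kale + banana with both targets exact would need a negative amount; discard.
orange + bell pepper with both tight: 1.199 servings and 2.991 servings → $4.76.
orange + banana with both targets exact would need a negative amount; discard.
bell pepper + banana with both tight: 3.361 servings and 0.5271 servings → $4.67.
Cheapest feasible corner: $4.67.

$4.67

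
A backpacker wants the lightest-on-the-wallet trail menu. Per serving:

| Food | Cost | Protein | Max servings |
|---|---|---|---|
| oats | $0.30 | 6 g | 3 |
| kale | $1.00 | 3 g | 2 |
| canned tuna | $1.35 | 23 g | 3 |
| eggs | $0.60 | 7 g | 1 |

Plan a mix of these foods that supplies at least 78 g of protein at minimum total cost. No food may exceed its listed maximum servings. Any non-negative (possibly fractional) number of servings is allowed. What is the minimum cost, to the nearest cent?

Cost per g of protein: oats $0.0500, canned tuna $0.0587, eggs $0.0857, kale $0.3333.
Take 3 servings of oats: +18.0 g protein for $0.90 (total $0.90, still need 60.0 g).
Take 2.609 servings of canned tuna: +60.0 g protein for $3.52 (total $4.42, still need 0.0 g).
Filling from the cheapest source first is optimal under one linear minimum: $4.42.

$4.42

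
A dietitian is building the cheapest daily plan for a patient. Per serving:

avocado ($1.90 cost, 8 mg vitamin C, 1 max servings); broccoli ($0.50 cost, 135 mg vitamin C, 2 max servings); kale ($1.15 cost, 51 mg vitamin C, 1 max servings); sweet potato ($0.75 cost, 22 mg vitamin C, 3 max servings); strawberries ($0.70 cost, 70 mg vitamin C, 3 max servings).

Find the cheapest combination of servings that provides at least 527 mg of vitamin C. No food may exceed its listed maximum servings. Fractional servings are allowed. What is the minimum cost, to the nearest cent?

$4.16

Cost per mg of vitamin C: broccoli $0.0037, strawberries $0.0100, kale $0.0225, sweet potato $0.0341, avocado $0.2375.
Take 2 servings of broccoli: +270.0 mg vitamin C for $1.00 (total $1.00, still need 257.0 mg).
Take 3 servings of strawberries: +210.0 mg vitamin C for $2.10 (total $3.10, still need 47.0 mg).
Take 0.9216 servings of kale: +47.0 mg vitamin C for $1.06 (total $4.16, still need 0.0 mg).
Filling from the cheapest source first is optimal under one linear minimum: $4.16.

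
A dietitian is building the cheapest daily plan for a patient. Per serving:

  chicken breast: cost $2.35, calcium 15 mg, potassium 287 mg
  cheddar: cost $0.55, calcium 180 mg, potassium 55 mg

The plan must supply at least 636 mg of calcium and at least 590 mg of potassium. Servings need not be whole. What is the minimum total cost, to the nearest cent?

$5.17

Check every corner: each single food scaled to meet both minima, and each pair solved so both constraints bind.
chicken breast only: max(636/15, 590/287) = 42.4 servings → $99.64.
cheddar only: max(636/180, 590/55) = 10.73 servings → $5.90.
chicken breast + cheddar with both tight: 1.401 servings and 3.417 servings → $5.17.
So the least-cost plan costs $5.17.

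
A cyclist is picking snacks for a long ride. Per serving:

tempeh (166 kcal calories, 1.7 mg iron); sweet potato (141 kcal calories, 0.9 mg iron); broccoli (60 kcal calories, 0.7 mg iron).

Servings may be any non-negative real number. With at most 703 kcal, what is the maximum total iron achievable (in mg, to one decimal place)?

8.2 mg

Iron per kcal: broccoli 0.01167, tempeh 0.01024, sweet potato 0.006383.
With no serving limits, spend the whole calories allowance on broccoli: 703 kcal / 60 kcal × 0.7 mg = 8.2 mg.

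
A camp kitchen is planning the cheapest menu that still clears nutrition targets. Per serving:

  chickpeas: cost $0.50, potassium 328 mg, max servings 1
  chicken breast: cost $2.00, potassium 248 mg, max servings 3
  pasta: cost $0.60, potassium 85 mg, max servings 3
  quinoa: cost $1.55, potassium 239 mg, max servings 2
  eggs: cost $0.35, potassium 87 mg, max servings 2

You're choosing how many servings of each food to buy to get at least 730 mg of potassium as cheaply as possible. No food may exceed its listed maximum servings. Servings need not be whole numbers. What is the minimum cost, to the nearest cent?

$2.68

Cost per mg of potassium: chickpeas $0.0015, eggs $0.0040, quinoa $0.0065, pasta $0.0071, chicken breast $0.0081.
Take 1 serving of chickpeas: +328.0 mg potassium for $0.50 (total $0.50, still need 402.0 mg).
Take 2 servings of eggs: +174.0 mg potassium for $0.70 (total $1.20, still need 228.0 mg).
Take 0.954 servings of quinoa: +228.0 mg potassium for $1.48 (total $2.68, still need 0.0 mg).
Greedy by cheapest-per-mg is optimal for a single linear constraint, so the minimum cost is $2.68.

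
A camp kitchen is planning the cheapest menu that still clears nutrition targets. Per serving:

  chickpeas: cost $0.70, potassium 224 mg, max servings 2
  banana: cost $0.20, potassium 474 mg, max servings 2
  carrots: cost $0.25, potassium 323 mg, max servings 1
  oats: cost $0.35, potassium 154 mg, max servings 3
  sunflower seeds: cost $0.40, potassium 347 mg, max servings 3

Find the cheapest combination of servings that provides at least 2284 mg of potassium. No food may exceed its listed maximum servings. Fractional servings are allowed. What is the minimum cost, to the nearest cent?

Cost per mg of potassium: banana $0.0004, carrots $0.0008, sunflower seeds $0.0012, oats $0.0023, chickpeas $0.0031.
Take 2 servings of banana: +948.0 mg potassium for $0.40 (total $0.40, still need 1336.0 mg).
Take 1 serving of carrots: +323.0 mg potassium for $0.25 (total $0.65, still need 1013.0 mg).
Take 2.919 servings of sunflower seeds: +1013.0 mg potassium for $1.17 (total $1.82, still need 0.0 mg).
Greedy by cheapest-per-mg is optimal for a single linear constraint, so the minimum cost is $1.82.

$1.82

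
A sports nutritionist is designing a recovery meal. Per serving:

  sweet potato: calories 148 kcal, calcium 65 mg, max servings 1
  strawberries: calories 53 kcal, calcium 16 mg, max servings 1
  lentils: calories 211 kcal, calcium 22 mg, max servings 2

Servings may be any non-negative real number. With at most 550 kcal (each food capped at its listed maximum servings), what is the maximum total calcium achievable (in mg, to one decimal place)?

Calcium per kcal: sweet potato 0.4392, strawberries 0.3019, lentils 0.1043.
Take 1 serving of sweet potato: uses 148 kcal, +65.0 mg calcium (running total 65.0 mg).
Take 1 serving of strawberries: uses 53 kcal, +16.0 mg calcium (running total 81.0 mg).
Take 1.654 servings of lentils: uses 349 kcal, +36.4 mg calcium (running total 117.4 mg).
Greedy by best ratio exhausts the calories allowance optimally: 117.4 mg.

117.4 mg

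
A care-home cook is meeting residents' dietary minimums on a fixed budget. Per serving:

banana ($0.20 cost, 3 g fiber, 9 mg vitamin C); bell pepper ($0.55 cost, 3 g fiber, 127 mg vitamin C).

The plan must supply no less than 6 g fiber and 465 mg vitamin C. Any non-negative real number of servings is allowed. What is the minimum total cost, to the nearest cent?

Two binding constraints pin down two serving amounts, so the optimal mix uses at most two foods. The candidates are each food alone (scaled to the tighter of fiber/vitamin C) and each pair with both constraints tight.
banana only: max(6/3, 465/9) = 51.67 servings → $10.33.
bell pepper only: max(6/3, 465/127) = 3.661 servings → $2.01.
banana + bell pepper: intersection lies outside the first quadrant.
The minimum over all feasible corners is $2.01.

$2.01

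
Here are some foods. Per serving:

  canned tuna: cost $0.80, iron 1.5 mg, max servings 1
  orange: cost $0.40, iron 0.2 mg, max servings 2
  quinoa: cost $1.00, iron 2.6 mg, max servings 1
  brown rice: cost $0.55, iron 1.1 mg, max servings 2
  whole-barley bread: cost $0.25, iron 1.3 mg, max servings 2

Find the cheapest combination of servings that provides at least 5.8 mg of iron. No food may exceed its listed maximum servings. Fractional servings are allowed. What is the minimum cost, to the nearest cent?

Cost per mg of iron: whole-barley bread $0.1923, quinoa $0.3846, brown rice $0.5000, canned tuna $0.5333, orange $2.0000.
Take 2 servings of whole-barley bread: +2.6 mg iron for $0.50 (total $0.50, still need 3.2 mg).
Take 1 serving of quinoa: +2.6 mg iron for $1.00 (total $1.50, still need 0.6 mg).
Take 0.5455 servings of brown rice: +0.6 mg iron for $0.30 (total $1.80, still need 0.0 mg).
Greedy by cheapest-per-mg is optimal for a single linear constraint, so the minimum cost is $1.80.

$1.80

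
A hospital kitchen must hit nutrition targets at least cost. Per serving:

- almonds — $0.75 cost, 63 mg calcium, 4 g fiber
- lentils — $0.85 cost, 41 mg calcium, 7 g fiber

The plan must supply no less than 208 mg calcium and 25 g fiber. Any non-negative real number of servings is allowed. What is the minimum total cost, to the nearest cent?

At the optimum either one food covers both requirements or two foods hit both targets exactly; no other combination can be cheaper.
almonds only: max(208/63, 25/4) = 6.25 servings → $4.69.
lentils only: max(208/41, 25/7) = 5.073 servings → $4.31.
almonds + lentils with both tight: 1.556 servings and 2.682 servings → $3.45.
The minimum over all feasible corners is $3.45.

$3.45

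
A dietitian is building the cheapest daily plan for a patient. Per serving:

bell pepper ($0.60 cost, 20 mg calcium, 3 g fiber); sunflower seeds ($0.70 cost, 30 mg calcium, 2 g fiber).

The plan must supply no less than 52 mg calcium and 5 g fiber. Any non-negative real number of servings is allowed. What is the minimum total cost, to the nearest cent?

bell pepper only: max(52/20, 5/3) = 2.6 servings → $1.56.
sunflower seeds only: max(52/30, 5/2) = 2.5 servings → $1.75.
bell pepper + sunflower seeds with both tight: 0.92 servings and 1.12 servings → $1.34.
The minimum over all feasible corners is $1.34.

$1.34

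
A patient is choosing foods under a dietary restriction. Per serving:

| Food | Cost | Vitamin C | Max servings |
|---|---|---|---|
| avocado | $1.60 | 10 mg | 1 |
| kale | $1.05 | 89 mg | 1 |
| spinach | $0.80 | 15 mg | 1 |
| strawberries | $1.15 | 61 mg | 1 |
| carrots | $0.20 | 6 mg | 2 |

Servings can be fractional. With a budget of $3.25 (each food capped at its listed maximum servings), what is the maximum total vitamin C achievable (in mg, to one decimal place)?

Vitamin C per dollar: kale 84.76, strawberries 53.04, carrots 30, spinach 18.75, avocado 6.25.
Take 1 serving of kale: spends $1.05, +89.0 mg vitamin C (running total 89.0 mg).
Take 1 serving of strawberries: spends $1.15, +61.0 mg vitamin C (running total 150.0 mg).
Take 2 servings of carrots: spends $0.40, +12.0 mg vitamin C (running total 162.0 mg).
Take 0.8125 servings of spinach: spends $0.65, +12.2 mg vitamin C (running total 174.2 mg).
Filling greedily by vitamin C-per-dollar is optimal for one linear limit, giving 174.2 mg.

174.2 mg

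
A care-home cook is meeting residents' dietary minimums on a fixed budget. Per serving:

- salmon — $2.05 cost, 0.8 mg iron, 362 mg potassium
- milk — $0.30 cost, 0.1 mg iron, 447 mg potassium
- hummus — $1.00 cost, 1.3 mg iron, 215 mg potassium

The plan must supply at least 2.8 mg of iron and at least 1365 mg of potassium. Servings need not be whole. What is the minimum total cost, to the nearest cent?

$2.62

For a min-cost LP with two ≥-constraints, a basic feasible solution has at most two positive variables.
salmon only: max(2.8/0.8, 1365/362) = 3.771 servings → $7.73.
milk only: max(2.8/0.1, 1365/447) = 28 servings → $8.40.
hummus only: max(2.8/1.3, 1365/215) = 6.349 servings → $6.35.
salmon + milk with both tight: 3.47 servings and 0.2439 servings → $7.19.
salmon + hummus: the both-tight solution has a negative serving — not a feasible corner.
milk + hummus with both tight: 2.095 servings and 1.993 servings → $2.62.
The minimum over all feasible corners is $2.62.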